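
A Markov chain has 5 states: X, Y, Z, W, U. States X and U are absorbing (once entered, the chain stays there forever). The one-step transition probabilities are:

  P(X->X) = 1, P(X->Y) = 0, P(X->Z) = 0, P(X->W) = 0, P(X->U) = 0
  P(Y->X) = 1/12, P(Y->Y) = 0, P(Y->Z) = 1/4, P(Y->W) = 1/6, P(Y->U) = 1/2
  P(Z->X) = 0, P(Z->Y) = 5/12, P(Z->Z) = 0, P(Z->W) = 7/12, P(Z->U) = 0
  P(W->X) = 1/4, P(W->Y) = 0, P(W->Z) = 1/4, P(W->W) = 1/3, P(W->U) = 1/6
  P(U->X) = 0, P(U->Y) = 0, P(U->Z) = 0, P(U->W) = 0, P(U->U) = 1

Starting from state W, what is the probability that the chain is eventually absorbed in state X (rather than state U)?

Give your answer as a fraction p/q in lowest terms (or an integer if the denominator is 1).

Answer: 67/125

Derivation:
Let a_i = P(absorbed in X | start in state i).
Boundary conditions: a_X = 1, a_U = 0.
For each transient state i, a_i = sum_j P(i->j) * a_j:
  a_Y = 1/12*a_X + 0*a_Y + 1/4*a_Z + 1/6*a_W + 1/2*a_U
  a_Z = 0*a_X + 5/12*a_Y + 0*a_Z + 7/12*a_W + 0*a_U
  a_W = 1/4*a_X + 0*a_Y + 1/4*a_Z + 1/3*a_W + 1/6*a_U

Substituting a_X = 1 and a_U = 0, rearrange to (I - Q) a = r where r[i] = P(i -> X):
  [1, -1/4, -1/6] . (a_Y, a_Z, a_W) = 1/12
  [-5/12, 1, -7/12] . (a_Y, a_Z, a_W) = 0
  [0, -1/4, 2/3] . (a_Y, a_Z, a_W) = 1/4

Solving yields:
  a_Y = 7/25
  a_Z = 161/375
  a_W = 67/125

Starting state is W, so the absorption probability is a_W = 67/125.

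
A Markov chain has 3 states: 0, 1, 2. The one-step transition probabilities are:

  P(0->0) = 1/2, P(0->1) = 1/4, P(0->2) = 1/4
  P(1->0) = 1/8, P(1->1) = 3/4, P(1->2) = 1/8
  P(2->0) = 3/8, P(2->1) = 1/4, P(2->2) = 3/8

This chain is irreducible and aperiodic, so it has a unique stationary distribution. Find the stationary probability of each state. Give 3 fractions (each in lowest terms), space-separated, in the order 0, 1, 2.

Answer: 2/7 1/2 3/14

Derivation:
The stationary distribution satisfies pi = pi * P, i.e.:
  pi_0 = 1/2*pi_0 + 1/8*pi_1 + 3/8*pi_2
  pi_1 = 1/4*pi_0 + 3/4*pi_1 + 1/4*pi_2
  pi_2 = 1/4*pi_0 + 1/8*pi_1 + 3/8*pi_2
with normalization: pi_0 + pi_1 + pi_2 = 1.

Using the first 2 balance equations plus normalization, the linear system A*pi = b is:
  [-1/2, 1/8, 3/8] . pi = 0
  [1/4, -1/4, 1/4] . pi = 0
  [1, 1, 1] . pi = 1

Solving yields:
  pi_0 = 2/7
  pi_1 = 1/2
  pi_2 = 3/14

Verification (pi * P):
  2/7*1/2 + 1/2*1/8 + 3/14*3/8 = 2/7 = pi_0  (ok)
  2/7*1/4 + 1/2*3/4 + 3/14*1/4 = 1/2 = pi_1  (ok)
  2/7*1/4 + 1/2*1/8 + 3/14*3/8 = 3/14 = pi_2  (ok)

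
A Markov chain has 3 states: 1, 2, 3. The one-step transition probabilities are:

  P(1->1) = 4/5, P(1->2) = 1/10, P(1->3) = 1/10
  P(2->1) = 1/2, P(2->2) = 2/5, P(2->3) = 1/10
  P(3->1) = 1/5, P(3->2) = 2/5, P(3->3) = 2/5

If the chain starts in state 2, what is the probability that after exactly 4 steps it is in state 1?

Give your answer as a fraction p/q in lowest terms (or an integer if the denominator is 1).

Computing P^4 by repeated multiplication:
P^1 =
  1: [4/5, 1/10, 1/10]
  2: [1/2, 2/5, 1/10]
  3: [1/5, 2/5, 2/5]
P^2 =
  1: [71/100, 4/25, 13/100]
  2: [31/50, 1/4, 13/100]
  3: [11/25, 17/50, 11/50]
P^3 =
  1: [337/500, 187/1000, 139/1000]
  2: [647/1000, 107/500, 139/1000]
  3: [283/500, 67/250, 83/500]
P^4 =
  1: [1321/2000, 989/5000, 1417/10000]
  2: [1631/2500, 2059/10000, 1417/10000]
  3: [31/50, 1151/5000, 749/5000]

(P^4)[2 -> 1] = 1631/2500

Answer: 1631/2500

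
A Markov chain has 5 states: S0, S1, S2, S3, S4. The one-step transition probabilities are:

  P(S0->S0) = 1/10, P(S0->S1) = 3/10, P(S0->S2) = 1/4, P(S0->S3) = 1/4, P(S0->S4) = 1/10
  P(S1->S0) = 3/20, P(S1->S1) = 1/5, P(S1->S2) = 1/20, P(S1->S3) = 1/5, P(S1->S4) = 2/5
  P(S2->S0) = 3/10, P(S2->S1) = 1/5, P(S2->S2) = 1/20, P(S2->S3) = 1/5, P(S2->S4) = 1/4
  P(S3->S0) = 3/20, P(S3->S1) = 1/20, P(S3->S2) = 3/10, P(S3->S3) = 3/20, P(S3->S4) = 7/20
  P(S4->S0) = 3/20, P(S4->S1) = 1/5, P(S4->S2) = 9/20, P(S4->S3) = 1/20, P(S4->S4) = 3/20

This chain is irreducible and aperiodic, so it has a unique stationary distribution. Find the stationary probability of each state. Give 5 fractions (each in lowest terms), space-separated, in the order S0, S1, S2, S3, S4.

The stationary distribution satisfies pi = pi * P, i.e.:
  pi_S0 = 1/10*pi_S0 + 3/20*pi_S1 + 3/10*pi_S2 + 3/20*pi_S3 + 3/20*pi_S4
  pi_S1 = 3/10*pi_S0 + 1/5*pi_S1 + 1/5*pi_S2 + 1/20*pi_S3 + 1/5*pi_S4
  pi_S2 = 1/4*pi_S0 + 1/20*pi_S1 + 1/20*pi_S2 + 3/10*pi_S3 + 9/20*pi_S4
  pi_S3 = 1/4*pi_S0 + 1/5*pi_S1 + 1/5*pi_S2 + 3/20*pi_S3 + 1/20*pi_S4
  pi_S4 = 1/10*pi_S0 + 2/5*pi_S1 + 1/4*pi_S2 + 7/20*pi_S3 + 3/20*pi_S4
with normalization: pi_S0 + pi_S1 + pi_S2 + pi_S3 + pi_S4 = 1.

Using the first 4 balance equations plus normalization, the linear system A*pi = b is:
  [-9/10, 3/20, 3/10, 3/20, 3/20] . pi = 0
  [3/10, -4/5, 1/5, 1/20, 1/5] . pi = 0
  [1/4, 1/20, -19/20, 3/10, 9/20] . pi = 0
  [1/4, 1/5, 1/5, -17/20, 1/20] . pi = 0
  [1, 1, 1, 1, 1] . pi = 1

Solving yields:
  pi_S0 = 1457/8334
  pi_S1 = 4823/25002
  pi_S2 = 1865/8334
  pi_S3 = 6145/37503
  pi_S4 = 18349/75006

Verification (pi * P):
  1457/8334*1/10 + 4823/25002*3/20 + 1865/8334*3/10 + 6145/37503*3/20 + 18349/75006*3/20 = 1457/8334 = pi_S0  (ok)
  1457/8334*3/10 + 4823/25002*1/5 + 1865/8334*1/5 + 6145/37503*1/20 + 18349/75006*1/5 = 4823/25002 = pi_S1  (ok)
  1457/8334*1/4 + 4823/25002*1/20 + 1865/8334*1/20 + 6145/37503*3/10 + 18349/75006*9/20 = 1865/8334 = pi_S2  (ok)
  1457/8334*1/4 + 4823/25002*1/5 + 1865/8334*1/5 + 6145/37503*3/20 + 18349/75006*1/20 = 6145/37503 = pi_S3  (ok)
  1457/8334*1/10 + 4823/25002*2/5 + 1865/8334*1/4 + 6145/37503*7/20 + 18349/75006*3/20 = 18349/75006 = pi_S4  (ok)

Answer: 1457/8334 4823/25002 1865/8334 6145/37503 18349/75006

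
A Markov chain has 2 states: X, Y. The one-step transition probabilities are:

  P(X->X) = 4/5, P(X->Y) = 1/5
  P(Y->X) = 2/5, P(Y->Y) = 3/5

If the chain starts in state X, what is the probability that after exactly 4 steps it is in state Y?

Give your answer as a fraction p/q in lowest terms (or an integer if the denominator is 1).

Computing P^4 by repeated multiplication:
P^1 =
  X: [4/5, 1/5]
  Y: [2/5, 3/5]
P^2 =
  X: [18/25, 7/25]
  Y: [14/25, 11/25]
P^3 =
  X: [86/125, 39/125]
  Y: [78/125, 47/125]
P^4 =
  X: [422/625, 203/625]
  Y: [406/625, 219/625]

(P^4)[X -> Y] = 203/625

Answer: 203/625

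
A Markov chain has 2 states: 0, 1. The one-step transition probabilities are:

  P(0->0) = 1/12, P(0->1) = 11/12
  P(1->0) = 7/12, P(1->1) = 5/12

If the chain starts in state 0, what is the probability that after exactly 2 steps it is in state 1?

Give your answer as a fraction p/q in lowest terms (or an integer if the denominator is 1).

Answer: 11/24

Derivation:
Computing P^2 by repeated multiplication:
P^1 =
  0: [1/12, 11/12]
  1: [7/12, 5/12]
P^2 =
  0: [13/24, 11/24]
  1: [7/24, 17/24]

(P^2)[0 -> 1] = 11/24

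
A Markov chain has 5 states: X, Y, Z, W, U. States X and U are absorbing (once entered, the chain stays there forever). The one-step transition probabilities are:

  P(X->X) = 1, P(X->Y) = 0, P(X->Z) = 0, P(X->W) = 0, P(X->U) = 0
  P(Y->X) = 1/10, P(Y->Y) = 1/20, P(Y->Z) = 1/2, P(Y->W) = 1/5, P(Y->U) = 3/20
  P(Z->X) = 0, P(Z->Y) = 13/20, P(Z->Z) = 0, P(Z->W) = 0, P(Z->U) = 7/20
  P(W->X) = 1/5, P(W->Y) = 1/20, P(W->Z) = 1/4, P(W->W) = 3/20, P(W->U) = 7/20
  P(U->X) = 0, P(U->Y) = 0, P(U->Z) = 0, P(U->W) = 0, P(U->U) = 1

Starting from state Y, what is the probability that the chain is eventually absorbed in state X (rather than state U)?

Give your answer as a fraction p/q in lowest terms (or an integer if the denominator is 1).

Let a_i = P(absorbed in X | start in state i).
Boundary conditions: a_X = 1, a_U = 0.
For each transient state i, a_i = sum_j P(i->j) * a_j:
  a_Y = 1/10*a_X + 1/20*a_Y + 1/2*a_Z + 1/5*a_W + 3/20*a_U
  a_Z = 0*a_X + 13/20*a_Y + 0*a_Z + 0*a_W + 7/20*a_U
  a_W = 1/5*a_X + 1/20*a_Y + 1/4*a_Z + 3/20*a_W + 7/20*a_U

Substituting a_X = 1 and a_U = 0, rearrange to (I - Q) a = r where r[i] = P(i -> X):
  [19/20, -1/2, -1/5] . (a_Y, a_Z, a_W) = 1/10
  [-13/20, 1, 0] . (a_Y, a_Z, a_W) = 0
  [-1/20, -1/4, 17/20] . (a_Y, a_Z, a_W) = 1/5

Solving yields:
  a_Y = 100/391
  a_Z = 65/391
  a_W = 117/391

Starting state is Y, so the absorption probability is a_Y = 100/391.

Answer: 100/391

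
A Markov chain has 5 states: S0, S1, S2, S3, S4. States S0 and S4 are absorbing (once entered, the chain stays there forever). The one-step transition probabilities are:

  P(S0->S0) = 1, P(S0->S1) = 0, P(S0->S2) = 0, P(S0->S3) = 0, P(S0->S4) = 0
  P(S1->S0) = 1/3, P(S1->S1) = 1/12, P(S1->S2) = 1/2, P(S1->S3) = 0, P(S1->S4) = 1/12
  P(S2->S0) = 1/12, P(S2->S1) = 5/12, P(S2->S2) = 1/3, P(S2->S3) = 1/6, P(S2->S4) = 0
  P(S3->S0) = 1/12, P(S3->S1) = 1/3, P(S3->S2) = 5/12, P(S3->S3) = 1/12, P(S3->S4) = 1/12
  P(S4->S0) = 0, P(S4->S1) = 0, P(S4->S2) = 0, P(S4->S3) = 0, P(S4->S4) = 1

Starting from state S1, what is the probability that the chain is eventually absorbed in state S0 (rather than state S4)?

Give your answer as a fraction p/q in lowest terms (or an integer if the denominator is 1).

Let a_i = P(absorbed in S0 | start in state i).
Boundary conditions: a_S0 = 1, a_S4 = 0.
For each transient state i, a_i = sum_j P(i->j) * a_j:
  a_S1 = 1/3*a_S0 + 1/12*a_S1 + 1/2*a_S2 + 0*a_S3 + 1/12*a_S4
  a_S2 = 1/12*a_S0 + 5/12*a_S1 + 1/3*a_S2 + 1/6*a_S3 + 0*a_S4
  a_S3 = 1/12*a_S0 + 1/3*a_S1 + 5/12*a_S2 + 1/12*a_S3 + 1/12*a_S4

Substituting a_S0 = 1 and a_S4 = 0, rearrange to (I - Q) a = r where r[i] = P(i -> S0):
  [11/12, -1/2, 0] . (a_S1, a_S2, a_S3) = 1/3
  [-5/12, 2/3, -1/6] . (a_S1, a_S2, a_S3) = 1/12
  [-1/3, -5/12, 11/12] . (a_S1, a_S2, a_S3) = 1/12

Solving yields:
  a_S1 = 13/16
  a_S2 = 79/96
  a_S3 = 73/96

Starting state is S1, so the absorption probability is a_S1 = 13/16.

Answer: 13/16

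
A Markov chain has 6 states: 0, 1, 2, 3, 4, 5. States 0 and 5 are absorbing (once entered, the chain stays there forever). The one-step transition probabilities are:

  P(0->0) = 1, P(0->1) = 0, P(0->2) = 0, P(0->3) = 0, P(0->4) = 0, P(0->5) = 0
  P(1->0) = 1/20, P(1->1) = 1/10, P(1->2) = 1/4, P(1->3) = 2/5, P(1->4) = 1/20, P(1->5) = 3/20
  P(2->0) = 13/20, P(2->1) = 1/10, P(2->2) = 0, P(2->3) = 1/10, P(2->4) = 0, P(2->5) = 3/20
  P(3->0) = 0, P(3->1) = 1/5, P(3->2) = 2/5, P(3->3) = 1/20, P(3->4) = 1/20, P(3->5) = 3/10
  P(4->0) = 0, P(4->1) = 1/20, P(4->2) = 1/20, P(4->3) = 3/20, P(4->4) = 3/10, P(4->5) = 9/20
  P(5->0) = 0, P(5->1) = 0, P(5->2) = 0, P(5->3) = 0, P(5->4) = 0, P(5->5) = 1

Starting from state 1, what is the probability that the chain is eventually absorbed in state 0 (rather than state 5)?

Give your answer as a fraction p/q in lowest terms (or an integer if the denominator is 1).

Let a_i = P(absorbed in 0 | start in state i).
Boundary conditions: a_0 = 1, a_5 = 0.
For each transient state i, a_i = sum_j P(i->j) * a_j:
  a_1 = 1/20*a_0 + 1/10*a_1 + 1/4*a_2 + 2/5*a_3 + 1/20*a_4 + 3/20*a_5
  a_2 = 13/20*a_0 + 1/10*a_1 + 0*a_2 + 1/10*a_3 + 0*a_4 + 3/20*a_5
  a_3 = 0*a_0 + 1/5*a_1 + 2/5*a_2 + 1/20*a_3 + 1/20*a_4 + 3/10*a_5
  a_4 = 0*a_0 + 1/20*a_1 + 1/20*a_2 + 3/20*a_3 + 3/10*a_4 + 9/20*a_5

Substituting a_0 = 1 and a_5 = 0, rearrange to (I - Q) a = r where r[i] = P(i -> 0):
  [9/10, -1/4, -2/5, -1/20] . (a_1, a_2, a_3, a_4) = 1/20
  [-1/10, 1, -1/10, 0] . (a_1, a_2, a_3, a_4) = 13/20
  [-1/5, -2/5, 19/20, -1/20] . (a_1, a_2, a_3, a_4) = 0
  [-1/20, -1/20, -3/20, 7/10] . (a_1, a_2, a_3, a_4) = 0

Solving yields:
  a_1 = 5740/12631
  a_2 = 18617/25262
  a_3 = 10487/25262
  a_4 = 4397/25262

Starting state is 1, so the absorption probability is a_1 = 5740/12631.

Answer: 5740/12631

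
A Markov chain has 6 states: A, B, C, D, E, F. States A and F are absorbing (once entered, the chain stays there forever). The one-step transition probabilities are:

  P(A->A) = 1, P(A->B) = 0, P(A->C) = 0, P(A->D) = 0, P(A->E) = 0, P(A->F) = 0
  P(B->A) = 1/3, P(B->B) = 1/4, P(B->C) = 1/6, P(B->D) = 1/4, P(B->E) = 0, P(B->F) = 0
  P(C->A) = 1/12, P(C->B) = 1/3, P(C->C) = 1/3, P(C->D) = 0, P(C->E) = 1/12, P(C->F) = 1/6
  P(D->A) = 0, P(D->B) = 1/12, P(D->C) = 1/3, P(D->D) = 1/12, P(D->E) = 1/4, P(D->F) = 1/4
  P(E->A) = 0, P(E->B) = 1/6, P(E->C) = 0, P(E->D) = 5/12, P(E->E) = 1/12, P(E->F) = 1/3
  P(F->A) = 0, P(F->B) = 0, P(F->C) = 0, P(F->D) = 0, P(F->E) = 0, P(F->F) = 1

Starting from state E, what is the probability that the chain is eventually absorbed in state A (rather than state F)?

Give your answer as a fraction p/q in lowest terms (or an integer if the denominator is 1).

Let a_i = P(absorbed in A | start in state i).
Boundary conditions: a_A = 1, a_F = 0.
For each transient state i, a_i = sum_j P(i->j) * a_j:
  a_B = 1/3*a_A + 1/4*a_B + 1/6*a_C + 1/4*a_D + 0*a_E + 0*a_F
  a_C = 1/12*a_A + 1/3*a_B + 1/3*a_C + 0*a_D + 1/12*a_E + 1/6*a_F
  a_D = 0*a_A + 1/12*a_B + 1/3*a_C + 1/12*a_D + 1/4*a_E + 1/4*a_F
  a_E = 0*a_A + 1/6*a_B + 0*a_C + 5/12*a_D + 1/12*a_E + 1/3*a_F

Substituting a_A = 1 and a_F = 0, rearrange to (I - Q) a = r where r[i] = P(i -> A):
  [3/4, -1/6, -1/4, 0] . (a_B, a_C, a_D, a_E) = 1/3
  [-1/3, 2/3, 0, -1/12] . (a_B, a_C, a_D, a_E) = 1/12
  [-1/12, -1/3, 11/12, -1/4] . (a_B, a_C, a_D, a_E) = 0
  [-1/6, 0, -5/12, 11/12] . (a_B, a_C, a_D, a_E) = 0

Solving yields:
  a_B = 1828/2795
  a_C = 2707/5590
  a_D = 171/559
  a_E = 721/2795

Starting state is E, so the absorption probability is a_E = 721/2795.

Answer: 721/2795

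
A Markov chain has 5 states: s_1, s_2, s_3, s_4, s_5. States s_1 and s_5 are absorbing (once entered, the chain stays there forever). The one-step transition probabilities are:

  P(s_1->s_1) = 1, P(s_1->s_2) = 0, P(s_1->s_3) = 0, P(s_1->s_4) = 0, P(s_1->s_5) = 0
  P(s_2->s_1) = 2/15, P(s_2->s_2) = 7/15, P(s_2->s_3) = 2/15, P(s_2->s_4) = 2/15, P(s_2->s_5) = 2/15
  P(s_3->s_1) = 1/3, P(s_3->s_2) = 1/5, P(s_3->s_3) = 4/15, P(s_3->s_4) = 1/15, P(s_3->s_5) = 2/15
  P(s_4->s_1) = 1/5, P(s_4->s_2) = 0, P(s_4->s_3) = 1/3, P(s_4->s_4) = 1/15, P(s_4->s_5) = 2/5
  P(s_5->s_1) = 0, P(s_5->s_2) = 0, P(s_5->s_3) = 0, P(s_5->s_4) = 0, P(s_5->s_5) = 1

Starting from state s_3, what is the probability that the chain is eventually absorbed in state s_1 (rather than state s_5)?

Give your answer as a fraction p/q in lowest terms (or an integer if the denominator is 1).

Let a_i = P(absorbed in s_1 | start in state i).
Boundary conditions: a_s_1 = 1, a_s_5 = 0.
For each transient state i, a_i = sum_j P(i->j) * a_j:
  a_s_2 = 2/15*a_s_1 + 7/15*a_s_2 + 2/15*a_s_3 + 2/15*a_s_4 + 2/15*a_s_5
  a_s_3 = 1/3*a_s_1 + 1/5*a_s_2 + 4/15*a_s_3 + 1/15*a_s_4 + 2/15*a_s_5
  a_s_4 = 1/5*a_s_1 + 0*a_s_2 + 1/3*a_s_3 + 1/15*a_s_4 + 2/5*a_s_5

Substituting a_s_1 = 1 and a_s_5 = 0, rearrange to (I - Q) a = r where r[i] = P(i -> s_1):
  [8/15, -2/15, -2/15] . (a_s_2, a_s_3, a_s_4) = 2/15
  [-1/5, 11/15, -1/15] . (a_s_2, a_s_3, a_s_4) = 1/3
  [0, -1/3, 14/15] . (a_s_2, a_s_3, a_s_4) = 1/5

Solving yields:
  a_s_2 = 40/77
  a_s_3 = 7/11
  a_s_4 = 34/77

Starting state is s_3, so the absorption probability is a_s_3 = 7/11.

Answer: 7/11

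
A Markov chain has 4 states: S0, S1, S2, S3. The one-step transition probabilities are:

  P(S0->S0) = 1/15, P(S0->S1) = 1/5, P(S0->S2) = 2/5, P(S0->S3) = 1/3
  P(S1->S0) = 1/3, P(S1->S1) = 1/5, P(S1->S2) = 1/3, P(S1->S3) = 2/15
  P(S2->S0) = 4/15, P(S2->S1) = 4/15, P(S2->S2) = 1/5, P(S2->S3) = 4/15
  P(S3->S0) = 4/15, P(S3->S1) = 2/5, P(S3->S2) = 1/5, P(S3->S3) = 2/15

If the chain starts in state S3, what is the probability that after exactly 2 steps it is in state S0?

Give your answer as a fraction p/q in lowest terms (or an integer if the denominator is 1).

Answer: 6/25

Derivation:
Computing P^2 by repeated multiplication:
P^1 =
  S0: [1/15, 1/5, 2/5, 1/3]
  S1: [1/3, 1/5, 1/3, 2/15]
  S2: [4/15, 4/15, 1/5, 4/15]
  S3: [4/15, 2/5, 1/5, 2/15]
P^2 =
  S0: [4/15, 22/75, 6/25, 1/5]
  S1: [16/75, 56/225, 22/75, 11/45]
  S2: [52/225, 4/15, 13/45, 16/75]
  S3: [6/25, 6/25, 23/75, 16/75]

(P^2)[S3 -> S0] = 6/25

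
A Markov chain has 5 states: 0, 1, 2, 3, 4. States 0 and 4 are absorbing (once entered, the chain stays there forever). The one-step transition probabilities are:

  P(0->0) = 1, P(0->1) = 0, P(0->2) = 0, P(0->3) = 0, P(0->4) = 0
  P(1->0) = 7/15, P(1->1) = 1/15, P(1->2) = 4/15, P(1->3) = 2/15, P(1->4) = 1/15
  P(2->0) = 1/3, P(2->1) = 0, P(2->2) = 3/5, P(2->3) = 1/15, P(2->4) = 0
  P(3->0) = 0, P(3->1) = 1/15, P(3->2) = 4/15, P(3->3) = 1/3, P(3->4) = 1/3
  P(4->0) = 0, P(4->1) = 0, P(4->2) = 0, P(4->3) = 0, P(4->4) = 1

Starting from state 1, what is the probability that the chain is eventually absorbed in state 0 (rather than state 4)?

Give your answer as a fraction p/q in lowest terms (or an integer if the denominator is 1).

Let a_i = P(absorbed in 0 | start in state i).
Boundary conditions: a_0 = 1, a_4 = 0.
For each transient state i, a_i = sum_j P(i->j) * a_j:
  a_1 = 7/15*a_0 + 1/15*a_1 + 4/15*a_2 + 2/15*a_3 + 1/15*a_4
  a_2 = 1/3*a_0 + 0*a_1 + 3/5*a_2 + 1/15*a_3 + 0*a_4
  a_3 = 0*a_0 + 1/15*a_1 + 4/15*a_2 + 1/3*a_3 + 1/3*a_4

Substituting a_0 = 1 and a_4 = 0, rearrange to (I - Q) a = r where r[i] = P(i -> 0):
  [14/15, -4/15, -2/15] . (a_1, a_2, a_3) = 7/15
  [0, 2/5, -1/15] . (a_1, a_2, a_3) = 1/3
  [-1/15, -4/15, 2/3] . (a_1, a_2, a_3) = 0

Solving yields:
  a_1 = 79/96
  a_2 = 697/768
  a_3 = 57/128

Starting state is 1, so the absorption probability is a_1 = 79/96.

Answer: 79/96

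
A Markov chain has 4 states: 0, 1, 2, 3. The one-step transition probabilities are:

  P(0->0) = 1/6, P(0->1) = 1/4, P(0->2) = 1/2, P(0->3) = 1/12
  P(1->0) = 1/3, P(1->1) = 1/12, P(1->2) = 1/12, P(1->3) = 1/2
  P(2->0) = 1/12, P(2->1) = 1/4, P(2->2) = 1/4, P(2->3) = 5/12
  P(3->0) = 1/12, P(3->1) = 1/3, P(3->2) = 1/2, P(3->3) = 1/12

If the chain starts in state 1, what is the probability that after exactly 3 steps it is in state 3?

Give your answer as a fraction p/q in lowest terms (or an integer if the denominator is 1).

Computing P^3 by repeated multiplication:
P^1 =
  0: [1/6, 1/4, 1/2, 1/12]
  1: [1/3, 1/12, 1/12, 1/2]
  2: [1/12, 1/4, 1/4, 5/12]
  3: [1/12, 1/3, 1/2, 1/12]
P^2 =
  0: [23/144, 31/144, 13/48, 17/48]
  1: [19/144, 5/18, 4/9, 7/48]
  2: [11/72, 35/144, 1/3, 13/48]
  3: [25/144, 29/144, 17/72, 7/18]
P^3 =
  0: [65/432, 421/1728, 37/108, 455/1728]
  1: [283/1728, 373/1728, 59/216, 25/72]
  2: [271/1728, 401/1728, 545/1728, 511/1728]
  3: [4/27, 215/864, 617/1728, 425/1728]

(P^3)[1 -> 3] = 25/72

Answer: 25/72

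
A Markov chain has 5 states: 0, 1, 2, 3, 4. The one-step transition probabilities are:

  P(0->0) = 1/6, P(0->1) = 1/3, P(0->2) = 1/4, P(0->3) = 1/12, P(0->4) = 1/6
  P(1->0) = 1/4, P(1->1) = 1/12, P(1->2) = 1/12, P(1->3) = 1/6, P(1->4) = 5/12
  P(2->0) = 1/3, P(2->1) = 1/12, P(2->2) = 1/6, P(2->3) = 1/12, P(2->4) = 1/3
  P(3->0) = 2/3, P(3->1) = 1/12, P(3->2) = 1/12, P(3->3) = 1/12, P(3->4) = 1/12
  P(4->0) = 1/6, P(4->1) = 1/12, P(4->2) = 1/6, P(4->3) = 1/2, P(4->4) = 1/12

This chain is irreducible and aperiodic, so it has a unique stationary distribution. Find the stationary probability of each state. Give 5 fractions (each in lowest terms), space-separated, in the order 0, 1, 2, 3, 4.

The stationary distribution satisfies pi = pi * P, i.e.:
  pi_0 = 1/6*pi_0 + 1/4*pi_1 + 1/3*pi_2 + 2/3*pi_3 + 1/6*pi_4
  pi_1 = 1/3*pi_0 + 1/12*pi_1 + 1/12*pi_2 + 1/12*pi_3 + 1/12*pi_4
  pi_2 = 1/4*pi_0 + 1/12*pi_1 + 1/6*pi_2 + 1/12*pi_3 + 1/6*pi_4
  pi_3 = 1/12*pi_0 + 1/6*pi_1 + 1/12*pi_2 + 1/12*pi_3 + 1/2*pi_4
  pi_4 = 1/6*pi_0 + 5/12*pi_1 + 1/3*pi_2 + 1/12*pi_3 + 1/12*pi_4
with normalization: pi_0 + pi_1 + pi_2 + pi_3 + pi_4 = 1.

Using the first 4 balance equations plus normalization, the linear system A*pi = b is:
  [-5/6, 1/4, 1/3, 2/3, 1/6] . pi = 0
  [1/3, -11/12, 1/12, 1/12, 1/12] . pi = 0
  [1/4, 1/12, -5/6, 1/12, 1/6] . pi = 0
  [1/12, 1/6, 1/12, -11/12, 1/2] . pi = 0
  [1, 1, 1, 1, 1] . pi = 1

Solving yields:
  pi_0 = 9827/33063
  pi_1 = 5212/33063
  pi_2 = 5398/33063
  pi_3 = 5965/33063
  pi_4 = 6661/33063

Verification (pi * P):
  9827/33063*1/6 + 5212/33063*1/4 + 5398/33063*1/3 + 5965/33063*2/3 + 6661/33063*1/6 = 9827/33063 = pi_0  (ok)
  9827/33063*1/3 + 5212/33063*1/12 + 5398/33063*1/12 + 5965/33063*1/12 + 6661/33063*1/12 = 5212/33063 = pi_1  (ok)
  9827/33063*1/4 + 5212/33063*1/12 + 5398/33063*1/6 + 5965/33063*1/12 + 6661/33063*1/6 = 5398/33063 = pi_2  (ok)
  9827/33063*1/12 + 5212/33063*1/6 + 5398/33063*1/12 + 5965/33063*1/12 + 6661/33063*1/2 = 5965/33063 = pi_3  (ok)
  9827/33063*1/6 + 5212/33063*5/12 + 5398/33063*1/3 + 5965/33063*1/12 + 6661/33063*1/12 = 6661/33063 = pi_4  (ok)

Answer: 9827/33063 5212/33063 5398/33063 5965/33063 6661/33063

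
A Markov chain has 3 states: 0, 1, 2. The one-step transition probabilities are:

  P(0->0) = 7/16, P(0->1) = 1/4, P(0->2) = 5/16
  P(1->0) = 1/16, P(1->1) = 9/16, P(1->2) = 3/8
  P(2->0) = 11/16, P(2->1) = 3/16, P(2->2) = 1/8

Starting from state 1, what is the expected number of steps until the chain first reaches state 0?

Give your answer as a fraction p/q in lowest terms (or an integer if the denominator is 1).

Let h_i = expected steps to first reach 0 from state i.
Boundary: h_0 = 0.
First-step equations for the other states:
  h_1 = 1 + 1/16*h_0 + 9/16*h_1 + 3/8*h_2
  h_2 = 1 + 11/16*h_0 + 3/16*h_1 + 1/8*h_2

Substituting h_0 = 0 and rearranging gives the linear system (I - Q) h = 1:
  [7/16, -3/8] . (h_1, h_2) = 1
  [-3/16, 7/8] . (h_1, h_2) = 1

Solving yields:
  h_1 = 4
  h_2 = 2

Starting state is 1, so the expected hitting time is h_1 = 4.

Answer: 4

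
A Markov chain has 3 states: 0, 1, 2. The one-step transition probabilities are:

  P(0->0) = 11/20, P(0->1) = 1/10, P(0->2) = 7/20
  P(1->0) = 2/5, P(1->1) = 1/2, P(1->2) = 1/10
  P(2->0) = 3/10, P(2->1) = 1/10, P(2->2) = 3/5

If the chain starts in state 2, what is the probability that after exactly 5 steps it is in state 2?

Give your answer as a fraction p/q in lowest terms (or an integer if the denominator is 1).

Answer: 132563/320000

Derivation:
Computing P^5 by repeated multiplication:
P^1 =
  0: [11/20, 1/10, 7/20]
  1: [2/5, 1/2, 1/10]
  2: [3/10, 1/10, 3/5]
P^2 =
  0: [179/400, 7/50, 33/80]
  1: [9/20, 3/10, 1/4]
  2: [77/200, 7/50, 19/40]
P^3 =
  0: [3407/8000, 39/250, 669/1600]
  1: [177/400, 11/50, 27/80]
  2: [1641/4000, 39/250, 347/800]
P^4 =
  0: [67531/160000, 203/1250, 13297/32000]
  1: [3461/8000, 47/250, 607/1600]
  2: [33453/80000, 203/1250, 6711/16000]
P^5 =
  0: [1349623/3200000, 1031/6250, 264501/640000]
  1: [68313/160000, 219/1250, 12731/32000]
  2: [673249/1600000, 1031/6250, 132563/320000]

(P^5)[2 -> 2] = 132563/320000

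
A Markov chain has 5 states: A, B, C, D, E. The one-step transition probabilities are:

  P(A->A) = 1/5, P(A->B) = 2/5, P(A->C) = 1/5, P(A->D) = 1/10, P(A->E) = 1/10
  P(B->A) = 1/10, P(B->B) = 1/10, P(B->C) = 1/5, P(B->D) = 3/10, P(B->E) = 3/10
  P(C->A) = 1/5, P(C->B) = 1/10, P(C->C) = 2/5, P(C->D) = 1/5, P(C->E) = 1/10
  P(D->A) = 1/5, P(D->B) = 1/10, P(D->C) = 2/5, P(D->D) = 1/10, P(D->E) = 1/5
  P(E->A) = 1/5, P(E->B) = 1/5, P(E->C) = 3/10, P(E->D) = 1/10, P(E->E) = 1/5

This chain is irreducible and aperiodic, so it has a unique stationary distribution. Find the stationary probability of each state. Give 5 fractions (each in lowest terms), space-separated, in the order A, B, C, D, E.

Answer: 1841/10069 1728/10069 3145/10069 1667/10069 1688/10069

Derivation:
The stationary distribution satisfies pi = pi * P, i.e.:
  pi_A = 1/5*pi_A + 1/10*pi_B + 1/5*pi_C + 1/5*pi_D + 1/5*pi_E
  pi_B = 2/5*pi_A + 1/10*pi_B + 1/10*pi_C + 1/10*pi_D + 1/5*pi_E
  pi_C = 1/5*pi_A + 1/5*pi_B + 2/5*pi_C + 2/5*pi_D + 3/10*pi_E
  pi_D = 1/10*pi_A + 3/10*pi_B + 1/5*pi_C + 1/10*pi_D + 1/10*pi_E
  pi_E = 1/10*pi_A + 3/10*pi_B + 1/10*pi_C + 1/5*pi_D + 1/5*pi_E
with normalization: pi_A + pi_B + pi_C + pi_D + pi_E = 1.

Using the first 4 balance equations plus normalization, the linear system A*pi = b is:
  [-4/5, 1/10, 1/5, 1/5, 1/5] . pi = 0
  [2/5, -9/10, 1/10, 1/10, 1/5] . pi = 0
  [1/5, 1/5, -3/5, 2/5, 3/10] . pi = 0
  [1/10, 3/10, 1/5, -9/10, 1/10] . pi = 0
  [1, 1, 1, 1, 1] . pi = 1

Solving yields:
  pi_A = 1841/10069
  pi_B = 1728/10069
  pi_C = 3145/10069
  pi_D = 1667/10069
  pi_E = 1688/10069

Verification (pi * P):
  1841/10069*1/5 + 1728/10069*1/10 + 3145/10069*1/5 + 1667/10069*1/5 + 1688/10069*1/5 = 1841/10069 = pi_A  (ok)
  1841/10069*2/5 + 1728/10069*1/10 + 3145/10069*1/10 + 1667/10069*1/10 + 1688/10069*1/5 = 1728/10069 = pi_B  (ok)
  1841/10069*1/5 + 1728/10069*1/5 + 3145/10069*2/5 + 1667/10069*2/5 + 1688/10069*3/10 = 3145/10069 = pi_C  (ok)
  1841/10069*1/10 + 1728/10069*3/10 + 3145/10069*1/5 + 1667/10069*1/10 + 1688/10069*1/10 = 1667/10069 = pi_D  (ok)
  1841/10069*1/10 + 1728/10069*3/10 + 3145/10069*1/10 + 1667/10069*1/5 + 1688/10069*1/5 = 1688/10069 = pi_E  (ok)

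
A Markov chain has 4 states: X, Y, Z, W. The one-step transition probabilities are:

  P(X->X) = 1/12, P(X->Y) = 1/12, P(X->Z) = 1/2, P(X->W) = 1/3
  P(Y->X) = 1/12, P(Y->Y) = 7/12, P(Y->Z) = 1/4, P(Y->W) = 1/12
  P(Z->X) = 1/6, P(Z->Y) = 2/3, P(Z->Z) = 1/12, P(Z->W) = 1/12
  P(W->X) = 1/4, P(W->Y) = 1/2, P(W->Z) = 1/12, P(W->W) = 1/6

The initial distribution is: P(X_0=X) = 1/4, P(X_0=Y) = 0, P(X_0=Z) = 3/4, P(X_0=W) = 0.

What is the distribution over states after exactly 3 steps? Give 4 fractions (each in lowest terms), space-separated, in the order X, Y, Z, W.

Answer: 287/2304 407/768 1523/6912 865/6912

Derivation:
Propagating the distribution step by step (d_{t+1} = d_t * P):
d_0 = (X=1/4, Y=0, Z=3/4, W=0)
  d_1[X] = 1/4*1/12 + 0*1/12 + 3/4*1/6 + 0*1/4 = 7/48
  d_1[Y] = 1/4*1/12 + 0*7/12 + 3/4*2/3 + 0*1/2 = 25/48
  d_1[Z] = 1/4*1/2 + 0*1/4 + 3/4*1/12 + 0*1/12 = 3/16
  d_1[W] = 1/4*1/3 + 0*1/12 + 3/4*1/12 + 0*1/6 = 7/48
d_1 = (X=7/48, Y=25/48, Z=3/16, W=7/48)
  d_2[X] = 7/48*1/12 + 25/48*1/12 + 3/16*1/6 + 7/48*1/4 = 71/576
  d_2[Y] = 7/48*1/12 + 25/48*7/12 + 3/16*2/3 + 7/48*1/2 = 37/72
  d_2[Z] = 7/48*1/2 + 25/48*1/4 + 3/16*1/12 + 7/48*1/12 = 133/576
  d_2[W] = 7/48*1/3 + 25/48*1/12 + 3/16*1/12 + 7/48*1/6 = 19/144
d_2 = (X=71/576, Y=37/72, Z=133/576, W=19/144)
  d_3[X] = 71/576*1/12 + 37/72*1/12 + 133/576*1/6 + 19/144*1/4 = 287/2304
  d_3[Y] = 71/576*1/12 + 37/72*7/12 + 133/576*2/3 + 19/144*1/2 = 407/768
  d_3[Z] = 71/576*1/2 + 37/72*1/4 + 133/576*1/12 + 19/144*1/12 = 1523/6912
  d_3[W] = 71/576*1/3 + 37/72*1/12 + 133/576*1/12 + 19/144*1/6 = 865/6912
d_3 = (X=287/2304, Y=407/768, Z=1523/6912, W=865/6912)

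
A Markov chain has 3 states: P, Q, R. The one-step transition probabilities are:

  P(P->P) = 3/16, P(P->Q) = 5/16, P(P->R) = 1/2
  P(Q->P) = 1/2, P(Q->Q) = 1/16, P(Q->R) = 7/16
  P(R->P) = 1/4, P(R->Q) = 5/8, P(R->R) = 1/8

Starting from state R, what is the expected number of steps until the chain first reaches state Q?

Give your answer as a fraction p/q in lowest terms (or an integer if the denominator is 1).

Let h_i = expected steps to first reach Q from state i.
Boundary: h_Q = 0.
First-step equations for the other states:
  h_P = 1 + 3/16*h_P + 5/16*h_Q + 1/2*h_R
  h_R = 1 + 1/4*h_P + 5/8*h_Q + 1/8*h_R

Substituting h_Q = 0 and rearranging gives the linear system (I - Q) h = 1:
  [13/16, -1/2] . (h_P, h_R) = 1
  [-1/4, 7/8] . (h_P, h_R) = 1

Solving yields:
  h_P = 176/75
  h_R = 136/75

Starting state is R, so the expected hitting time is h_R = 136/75.

Answer: 136/75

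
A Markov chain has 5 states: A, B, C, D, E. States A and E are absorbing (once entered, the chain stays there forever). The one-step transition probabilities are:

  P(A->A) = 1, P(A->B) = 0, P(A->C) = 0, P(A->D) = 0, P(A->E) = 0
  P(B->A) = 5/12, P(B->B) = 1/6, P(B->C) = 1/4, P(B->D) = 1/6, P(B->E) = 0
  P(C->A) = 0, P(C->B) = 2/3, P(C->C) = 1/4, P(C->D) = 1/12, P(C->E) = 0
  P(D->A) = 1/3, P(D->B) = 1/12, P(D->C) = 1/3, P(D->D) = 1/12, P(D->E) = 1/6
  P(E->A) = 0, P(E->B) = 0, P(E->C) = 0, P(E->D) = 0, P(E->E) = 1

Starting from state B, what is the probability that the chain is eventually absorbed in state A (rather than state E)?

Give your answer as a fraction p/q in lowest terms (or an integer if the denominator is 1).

Let a_i = P(absorbed in A | start in state i).
Boundary conditions: a_A = 1, a_E = 0.
For each transient state i, a_i = sum_j P(i->j) * a_j:
  a_B = 5/12*a_A + 1/6*a_B + 1/4*a_C + 1/6*a_D + 0*a_E
  a_C = 0*a_A + 2/3*a_B + 1/4*a_C + 1/12*a_D + 0*a_E
  a_D = 1/3*a_A + 1/12*a_B + 1/3*a_C + 1/12*a_D + 1/6*a_E

Substituting a_A = 1 and a_E = 0, rearrange to (I - Q) a = r where r[i] = P(i -> A):
  [5/6, -1/4, -1/6] . (a_B, a_C, a_D) = 5/12
  [-2/3, 3/4, -1/12] . (a_B, a_C, a_D) = 0
  [-1/12, -1/3, 11/12] . (a_B, a_C, a_D) = 1/3

Solving yields:
  a_B = 559/601
  a_C = 549/601
  a_D = 469/601

Starting state is B, so the absorption probability is a_B = 559/601.

Answer: 559/601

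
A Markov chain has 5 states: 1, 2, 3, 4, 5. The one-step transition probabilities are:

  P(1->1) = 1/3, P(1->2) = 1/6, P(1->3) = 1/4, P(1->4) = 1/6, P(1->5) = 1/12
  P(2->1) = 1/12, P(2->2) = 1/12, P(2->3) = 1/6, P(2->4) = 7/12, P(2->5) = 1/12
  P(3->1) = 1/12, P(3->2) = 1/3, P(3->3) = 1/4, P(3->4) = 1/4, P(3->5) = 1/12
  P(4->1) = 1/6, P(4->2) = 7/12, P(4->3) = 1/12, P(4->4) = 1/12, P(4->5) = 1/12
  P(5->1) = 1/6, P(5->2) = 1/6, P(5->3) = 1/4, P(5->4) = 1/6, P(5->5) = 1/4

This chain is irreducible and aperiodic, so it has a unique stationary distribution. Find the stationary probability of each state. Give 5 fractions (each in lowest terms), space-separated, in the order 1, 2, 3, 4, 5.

Answer: 553/3610 521/1805 324/1805 503/1805 1/10

Derivation:
The stationary distribution satisfies pi = pi * P, i.e.:
  pi_1 = 1/3*pi_1 + 1/12*pi_2 + 1/12*pi_3 + 1/6*pi_4 + 1/6*pi_5
  pi_2 = 1/6*pi_1 + 1/12*pi_2 + 1/3*pi_3 + 7/12*pi_4 + 1/6*pi_5
  pi_3 = 1/4*pi_1 + 1/6*pi_2 + 1/4*pi_3 + 1/12*pi_4 + 1/4*pi_5
  pi_4 = 1/6*pi_1 + 7/12*pi_2 + 1/4*pi_3 + 1/12*pi_4 + 1/6*pi_5
  pi_5 = 1/12*pi_1 + 1/12*pi_2 + 1/12*pi_3 + 1/12*pi_4 + 1/4*pi_5
with normalization: pi_1 + pi_2 + pi_3 + pi_4 + pi_5 = 1.

Using the first 4 balance equations plus normalization, the linear system A*pi = b is:
  [-2/3, 1/12, 1/12, 1/6, 1/6] . pi = 0
  [1/6, -11/12, 1/3, 7/12, 1/6] . pi = 0
  [1/4, 1/6, -3/4, 1/12, 1/4] . pi = 0
  [1/6, 7/12, 1/4, -11/12, 1/6] . pi = 0
  [1, 1, 1, 1, 1] . pi = 1

Solving yields:
  pi_1 = 553/3610
  pi_2 = 521/1805
  pi_3 = 324/1805
  pi_4 = 503/1805
  pi_5 = 1/10

Verification (pi * P):
  553/3610*1/3 + 521/1805*1/12 + 324/1805*1/12 + 503/1805*1/6 + 1/10*1/6 = 553/3610 = pi_1  (ok)
  553/3610*1/6 + 521/1805*1/12 + 324/1805*1/3 + 503/1805*7/12 + 1/10*1/6 = 521/1805 = pi_2  (ok)
  553/3610*1/4 + 521/1805*1/6 + 324/1805*1/4 + 503/1805*1/12 + 1/10*1/4 = 324/1805 = pi_3  (ok)
  553/3610*1/6 + 521/1805*7/12 + 324/1805*1/4 + 503/1805*1/12 + 1/10*1/6 = 503/1805 = pi_4  (ok)
  553/3610*1/12 + 521/1805*1/12 + 324/1805*1/12 + 503/1805*1/12 + 1/10*1/4 = 1/10 = pi_5  (ok)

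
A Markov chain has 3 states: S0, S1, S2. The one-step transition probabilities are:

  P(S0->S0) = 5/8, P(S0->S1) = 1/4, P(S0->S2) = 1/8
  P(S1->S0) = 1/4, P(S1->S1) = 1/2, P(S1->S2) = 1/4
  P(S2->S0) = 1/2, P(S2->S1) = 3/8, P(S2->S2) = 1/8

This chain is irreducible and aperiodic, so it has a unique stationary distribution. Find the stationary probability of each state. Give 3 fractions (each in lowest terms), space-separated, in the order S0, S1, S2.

The stationary distribution satisfies pi = pi * P, i.e.:
  pi_S0 = 5/8*pi_S0 + 1/4*pi_S1 + 1/2*pi_S2
  pi_S1 = 1/4*pi_S0 + 1/2*pi_S1 + 3/8*pi_S2
  pi_S2 = 1/8*pi_S0 + 1/4*pi_S1 + 1/8*pi_S2
with normalization: pi_S0 + pi_S1 + pi_S2 = 1.

Using the first 2 balance equations plus normalization, the linear system A*pi = b is:
  [-3/8, 1/4, 1/2] . pi = 0
  [1/4, -1/2, 3/8] . pi = 0
  [1, 1, 1] . pi = 1

Solving yields:
  pi_S0 = 22/47
  pi_S1 = 17/47
  pi_S2 = 8/47

Verification (pi * P):
  22/47*5/8 + 17/47*1/4 + 8/47*1/2 = 22/47 = pi_S0  (ok)
  22/47*1/4 + 17/47*1/2 + 8/47*3/8 = 17/47 = pi_S1  (ok)
  22/47*1/8 + 17/47*1/4 + 8/47*1/8 = 8/47 = pi_S2  (ok)

Answer: 22/47 17/47 8/47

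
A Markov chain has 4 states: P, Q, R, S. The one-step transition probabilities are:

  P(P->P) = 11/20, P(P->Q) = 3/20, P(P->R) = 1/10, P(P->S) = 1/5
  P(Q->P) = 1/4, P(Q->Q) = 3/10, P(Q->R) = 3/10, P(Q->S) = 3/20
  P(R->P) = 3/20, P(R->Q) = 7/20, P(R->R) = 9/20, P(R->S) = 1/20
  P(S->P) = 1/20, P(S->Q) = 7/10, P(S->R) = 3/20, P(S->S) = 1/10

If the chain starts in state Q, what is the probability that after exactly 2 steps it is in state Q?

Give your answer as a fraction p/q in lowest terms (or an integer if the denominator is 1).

Answer: 27/80

Derivation:
Computing P^2 by repeated multiplication:
P^1 =
  P: [11/20, 3/20, 1/10, 1/5]
  Q: [1/4, 3/10, 3/10, 3/20]
  R: [3/20, 7/20, 9/20, 1/20]
  S: [1/20, 7/10, 3/20, 1/10]
P^2 =
  P: [73/200, 121/400, 7/40, 63/400]
  Q: [53/200, 27/80, 109/400, 1/8]
  R: [6/25, 8/25, 33/100, 11/100]
  S: [23/100, 17/50, 119/400, 53/400]

(P^2)[Q -> Q] = 27/80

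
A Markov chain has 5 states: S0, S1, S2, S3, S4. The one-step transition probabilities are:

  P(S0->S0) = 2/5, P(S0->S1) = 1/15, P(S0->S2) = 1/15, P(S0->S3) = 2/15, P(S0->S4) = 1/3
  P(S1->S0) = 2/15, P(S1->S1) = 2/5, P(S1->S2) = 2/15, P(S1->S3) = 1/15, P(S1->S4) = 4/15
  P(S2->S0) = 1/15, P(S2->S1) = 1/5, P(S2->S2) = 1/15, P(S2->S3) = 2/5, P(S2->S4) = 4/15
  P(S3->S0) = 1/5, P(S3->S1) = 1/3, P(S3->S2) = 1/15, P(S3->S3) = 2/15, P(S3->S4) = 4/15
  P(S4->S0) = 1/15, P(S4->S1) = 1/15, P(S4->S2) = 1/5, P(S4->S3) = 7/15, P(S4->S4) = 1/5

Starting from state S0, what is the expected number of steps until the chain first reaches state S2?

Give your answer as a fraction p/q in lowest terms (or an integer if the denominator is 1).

Answer: 252/29

Derivation:
Let h_i = expected steps to first reach S2 from state i.
Boundary: h_S2 = 0.
First-step equations for the other states:
  h_S0 = 1 + 2/5*h_S0 + 1/15*h_S1 + 1/15*h_S2 + 2/15*h_S3 + 1/3*h_S4
  h_S1 = 1 + 2/15*h_S0 + 2/5*h_S1 + 2/15*h_S2 + 1/15*h_S3 + 4/15*h_S4
  h_S3 = 1 + 1/5*h_S0 + 1/3*h_S1 + 1/15*h_S2 + 2/15*h_S3 + 4/15*h_S4
  h_S4 = 1 + 1/15*h_S0 + 1/15*h_S1 + 1/5*h_S2 + 7/15*h_S3 + 1/5*h_S4

Substituting h_S2 = 0 and rearranging gives the linear system (I - Q) h = 1:
  [3/5, -1/15, -2/15, -1/3] . (h_S0, h_S1, h_S3, h_S4) = 1
  [-2/15, 3/5, -1/15, -4/15] . (h_S0, h_S1, h_S3, h_S4) = 1
  [-1/5, -1/3, 13/15, -4/15] . (h_S0, h_S1, h_S3, h_S4) = 1
  [-1/15, -1/15, -7/15, 4/5] . (h_S0, h_S1, h_S3, h_S4) = 1

Solving yields:
  h_S0 = 252/29
  h_S1 = 921/116
  h_S3 = 993/116
  h_S4 = 885/116

Starting state is S0, so the expected hitting time is h_S0 = 252/29.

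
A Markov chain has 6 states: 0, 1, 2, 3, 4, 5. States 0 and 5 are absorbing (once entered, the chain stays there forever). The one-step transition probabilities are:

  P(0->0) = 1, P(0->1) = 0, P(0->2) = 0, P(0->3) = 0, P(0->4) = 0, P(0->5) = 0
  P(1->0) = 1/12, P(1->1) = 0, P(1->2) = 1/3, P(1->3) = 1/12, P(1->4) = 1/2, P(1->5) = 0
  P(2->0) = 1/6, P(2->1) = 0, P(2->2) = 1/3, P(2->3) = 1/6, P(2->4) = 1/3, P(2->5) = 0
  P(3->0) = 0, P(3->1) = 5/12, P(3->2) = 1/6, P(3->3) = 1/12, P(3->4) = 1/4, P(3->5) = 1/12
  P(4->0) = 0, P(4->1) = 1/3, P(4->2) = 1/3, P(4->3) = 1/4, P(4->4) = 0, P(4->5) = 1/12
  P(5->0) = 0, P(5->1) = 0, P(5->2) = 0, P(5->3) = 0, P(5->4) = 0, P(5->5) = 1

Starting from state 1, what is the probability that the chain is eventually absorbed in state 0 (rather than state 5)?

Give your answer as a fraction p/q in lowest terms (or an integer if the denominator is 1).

Let a_i = P(absorbed in 0 | start in state i).
Boundary conditions: a_0 = 1, a_5 = 0.
For each transient state i, a_i = sum_j P(i->j) * a_j:
  a_1 = 1/12*a_0 + 0*a_1 + 1/3*a_2 + 1/12*a_3 + 1/2*a_4 + 0*a_5
  a_2 = 1/6*a_0 + 0*a_1 + 1/3*a_2 + 1/6*a_3 + 1/3*a_4 + 0*a_5
  a_3 = 0*a_0 + 5/12*a_1 + 1/6*a_2 + 1/12*a_3 + 1/4*a_4 + 1/12*a_5
  a_4 = 0*a_0 + 1/3*a_1 + 1/3*a_2 + 1/4*a_3 + 0*a_4 + 1/12*a_5

Substituting a_0 = 1 and a_5 = 0, rearrange to (I - Q) a = r where r[i] = P(i -> 0):
  [1, -1/3, -1/12, -1/2] . (a_1, a_2, a_3, a_4) = 1/12
  [0, 2/3, -1/6, -1/3] . (a_1, a_2, a_3, a_4) = 1/6
  [-5/12, -1/6, 11/12, -1/4] . (a_1, a_2, a_3, a_4) = 0
  [-1/3, -1/3, -1/4, 1] . (a_1, a_2, a_3, a_4) = 0

Solving yields:
  a_1 = 37/55
  a_2 = 31/44
  a_3 = 3/5
  a_4 = 67/110

Starting state is 1, so the absorption probability is a_1 = 37/55.

Answer: 37/55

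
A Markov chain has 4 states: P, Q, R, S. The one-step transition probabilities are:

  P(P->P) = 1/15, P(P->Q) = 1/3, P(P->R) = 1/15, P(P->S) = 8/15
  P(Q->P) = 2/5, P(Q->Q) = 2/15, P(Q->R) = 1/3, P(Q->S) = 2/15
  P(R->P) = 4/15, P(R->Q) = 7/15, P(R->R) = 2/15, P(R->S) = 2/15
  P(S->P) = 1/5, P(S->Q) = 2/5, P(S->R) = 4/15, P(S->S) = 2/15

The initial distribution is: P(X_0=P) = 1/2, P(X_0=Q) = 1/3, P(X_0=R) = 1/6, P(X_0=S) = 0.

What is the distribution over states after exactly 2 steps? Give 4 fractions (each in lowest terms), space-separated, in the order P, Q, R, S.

Answer: 13/54 8/25 299/1350 49/225

Derivation:
Propagating the distribution step by step (d_{t+1} = d_t * P):
d_0 = (P=1/2, Q=1/3, R=1/6, S=0)
  d_1[P] = 1/2*1/15 + 1/3*2/5 + 1/6*4/15 + 0*1/5 = 19/90
  d_1[Q] = 1/2*1/3 + 1/3*2/15 + 1/6*7/15 + 0*2/5 = 13/45
  d_1[R] = 1/2*1/15 + 1/3*1/3 + 1/6*2/15 + 0*4/15 = 1/6
  d_1[S] = 1/2*8/15 + 1/3*2/15 + 1/6*2/15 + 0*2/15 = 1/3
d_1 = (P=19/90, Q=13/45, R=1/6, S=1/3)
  d_2[P] = 19/90*1/15 + 13/45*2/5 + 1/6*4/15 + 1/3*1/5 = 13/54
  d_2[Q] = 19/90*1/3 + 13/45*2/15 + 1/6*7/15 + 1/3*2/5 = 8/25
  d_2[R] = 19/90*1/15 + 13/45*1/3 + 1/6*2/15 + 1/3*4/15 = 299/1350
  d_2[S] = 19/90*8/15 + 13/45*2/15 + 1/6*2/15 + 1/3*2/15 = 49/225
d_2 = (P=13/54, Q=8/25, R=299/1350, S=49/225)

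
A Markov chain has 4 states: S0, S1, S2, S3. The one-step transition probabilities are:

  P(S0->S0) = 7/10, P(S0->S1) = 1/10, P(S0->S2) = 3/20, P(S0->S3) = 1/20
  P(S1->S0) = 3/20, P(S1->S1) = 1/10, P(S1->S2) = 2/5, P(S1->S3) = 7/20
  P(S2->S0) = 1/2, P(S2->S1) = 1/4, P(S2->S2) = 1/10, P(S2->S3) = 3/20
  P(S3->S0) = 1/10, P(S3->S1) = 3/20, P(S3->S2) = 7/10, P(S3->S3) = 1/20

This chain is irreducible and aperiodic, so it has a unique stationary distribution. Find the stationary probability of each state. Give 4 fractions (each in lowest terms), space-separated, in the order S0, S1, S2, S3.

Answer: 50/99 14/99 47/198 23/198

Derivation:
The stationary distribution satisfies pi = pi * P, i.e.:
  pi_S0 = 7/10*pi_S0 + 3/20*pi_S1 + 1/2*pi_S2 + 1/10*pi_S3
  pi_S1 = 1/10*pi_S0 + 1/10*pi_S1 + 1/4*pi_S2 + 3/20*pi_S3
  pi_S2 = 3/20*pi_S0 + 2/5*pi_S1 + 1/10*pi_S2 + 7/10*pi_S3
  pi_S3 = 1/20*pi_S0 + 7/20*pi_S1 + 3/20*pi_S2 + 1/20*pi_S3
with normalization: pi_S0 + pi_S1 + pi_S2 + pi_S3 = 1.

Using the first 3 balance equations plus normalization, the linear system A*pi = b is:
  [-3/10, 3/20, 1/2, 1/10] . pi = 0
  [1/10, -9/10, 1/4, 3/20] . pi = 0
  [3/20, 2/5, -9/10, 7/10] . pi = 0
  [1, 1, 1, 1] . pi = 1

Solving yields:
  pi_S0 = 50/99
  pi_S1 = 14/99
  pi_S2 = 47/198
  pi_S3 = 23/198

Verification (pi * P):
  50/99*7/10 + 14/99*3/20 + 47/198*1/2 + 23/198*1/10 = 50/99 = pi_S0  (ok)
  50/99*1/10 + 14/99*1/10 + 47/198*1/4 + 23/198*3/20 = 14/99 = pi_S1  (ok)
  50/99*3/20 + 14/99*2/5 + 47/198*1/10 + 23/198*7/10 = 47/198 = pi_S2  (ok)
  50/99*1/20 + 14/99*7/20 + 47/198*3/20 + 23/198*1/20 = 23/198 = pi_S3  (ok)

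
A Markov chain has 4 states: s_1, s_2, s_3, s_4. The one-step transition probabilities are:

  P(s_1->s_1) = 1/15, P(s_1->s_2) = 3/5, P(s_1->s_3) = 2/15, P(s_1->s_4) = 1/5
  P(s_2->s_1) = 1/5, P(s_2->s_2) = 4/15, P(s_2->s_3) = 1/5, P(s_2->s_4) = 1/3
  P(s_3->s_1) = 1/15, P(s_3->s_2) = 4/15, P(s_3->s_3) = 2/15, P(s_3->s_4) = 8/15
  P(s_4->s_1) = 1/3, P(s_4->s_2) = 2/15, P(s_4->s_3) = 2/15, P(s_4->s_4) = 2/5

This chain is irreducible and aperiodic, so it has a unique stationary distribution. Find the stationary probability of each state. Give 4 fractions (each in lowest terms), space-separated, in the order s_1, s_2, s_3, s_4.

The stationary distribution satisfies pi = pi * P, i.e.:
  pi_s_1 = 1/15*pi_s_1 + 1/5*pi_s_2 + 1/15*pi_s_3 + 1/3*pi_s_4
  pi_s_2 = 3/5*pi_s_1 + 4/15*pi_s_2 + 4/15*pi_s_3 + 2/15*pi_s_4
  pi_s_3 = 2/15*pi_s_1 + 1/5*pi_s_2 + 2/15*pi_s_3 + 2/15*pi_s_4
  pi_s_4 = 1/5*pi_s_1 + 1/3*pi_s_2 + 8/15*pi_s_3 + 2/5*pi_s_4
with normalization: pi_s_1 + pi_s_2 + pi_s_3 + pi_s_4 = 1.

Using the first 3 balance equations plus normalization, the linear system A*pi = b is:
  [-14/15, 1/5, 1/15, 1/3] . pi = 0
  [3/5, -11/15, 4/15, 2/15] . pi = 0
  [2/15, 1/5, -13/15, 2/15] . pi = 0
  [1, 1, 1, 1] . pi = 1

Solving yields:
  pi_s_1 = 157/781
  pi_s_2 = 223/781
  pi_s_3 = 119/781
  pi_s_4 = 282/781

Verification (pi * P):
  157/781*1/15 + 223/781*1/5 + 119/781*1/15 + 282/781*1/3 = 157/781 = pi_s_1  (ok)
  157/781*3/5 + 223/781*4/15 + 119/781*4/15 + 282/781*2/15 = 223/781 = pi_s_2  (ok)
  157/781*2/15 + 223/781*1/5 + 119/781*2/15 + 282/781*2/15 = 119/781 = pi_s_3  (ok)
  157/781*1/5 + 223/781*1/3 + 119/781*8/15 + 282/781*2/5 = 282/781 = pi_s_4  (ok)

Answer: 157/781 223/781 119/781 282/781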